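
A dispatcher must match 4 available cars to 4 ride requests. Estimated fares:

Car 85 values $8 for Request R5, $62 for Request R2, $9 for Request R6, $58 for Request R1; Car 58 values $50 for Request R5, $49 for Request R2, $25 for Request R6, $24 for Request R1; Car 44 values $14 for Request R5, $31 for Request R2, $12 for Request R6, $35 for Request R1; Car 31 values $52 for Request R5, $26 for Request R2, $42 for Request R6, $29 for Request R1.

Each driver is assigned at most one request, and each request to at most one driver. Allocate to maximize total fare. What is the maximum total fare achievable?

Max total: $189

Optimal: Car 85→Request R2 ($62), Car 58→Request R5 ($50), Car 44→Request R1 ($35), Car 31→Request R6 ($42) — total 62+50+35+42 = $189.
Column-greedy (each request in turn goes to its best remaining driver) gives $174, worse by 15.
Next-best assignment: Car 85→Request R1, Car 58→Request R5, Car 44→Request R2, Car 31→Request R6 = $181.
Checked against all permutations: $189 is optimal.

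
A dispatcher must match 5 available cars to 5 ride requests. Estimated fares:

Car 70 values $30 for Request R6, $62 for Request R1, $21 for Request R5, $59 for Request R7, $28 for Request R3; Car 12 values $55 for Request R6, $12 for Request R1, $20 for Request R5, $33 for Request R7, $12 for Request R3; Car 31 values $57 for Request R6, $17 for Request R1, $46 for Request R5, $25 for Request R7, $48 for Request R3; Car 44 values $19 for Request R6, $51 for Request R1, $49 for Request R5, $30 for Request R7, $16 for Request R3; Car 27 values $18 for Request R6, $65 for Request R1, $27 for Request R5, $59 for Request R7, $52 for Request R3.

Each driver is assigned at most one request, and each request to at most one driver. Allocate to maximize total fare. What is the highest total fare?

Maximum total: $276

Optimal: Car 70→Request R7 ($59), Car 12→Request R6 ($55), Car 31→Request R3 ($48), Car 44→Request R5 ($49), Car 27→Request R1 ($65) — total 59+55+48+49+65 = $276.
Column-greedy (each request in turn goes to its best remaining driver) gives $242, worse by 34.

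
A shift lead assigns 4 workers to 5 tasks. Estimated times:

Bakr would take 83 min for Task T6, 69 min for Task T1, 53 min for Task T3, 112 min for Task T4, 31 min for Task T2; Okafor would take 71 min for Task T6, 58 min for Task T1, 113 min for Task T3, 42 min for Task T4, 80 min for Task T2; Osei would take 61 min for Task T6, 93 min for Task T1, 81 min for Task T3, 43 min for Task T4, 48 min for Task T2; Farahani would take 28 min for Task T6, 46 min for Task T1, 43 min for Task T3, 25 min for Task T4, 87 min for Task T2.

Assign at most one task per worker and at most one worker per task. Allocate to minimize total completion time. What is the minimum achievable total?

Min total: 160 min

This is the linear assignment problem.
Optimal: Bakr→Task T2 (31 min), Okafor→Task T1 (58 min), Osei→Task T4 (43 min), Farahani→Task T6 (28 min) — total 31+58+43+28 = 160 min.
Min-entry greedy (repeatedly take the single cheapest remaining cell) gives 175 min, worse by 15.
No other one-to-one assignment undercuts 160 min.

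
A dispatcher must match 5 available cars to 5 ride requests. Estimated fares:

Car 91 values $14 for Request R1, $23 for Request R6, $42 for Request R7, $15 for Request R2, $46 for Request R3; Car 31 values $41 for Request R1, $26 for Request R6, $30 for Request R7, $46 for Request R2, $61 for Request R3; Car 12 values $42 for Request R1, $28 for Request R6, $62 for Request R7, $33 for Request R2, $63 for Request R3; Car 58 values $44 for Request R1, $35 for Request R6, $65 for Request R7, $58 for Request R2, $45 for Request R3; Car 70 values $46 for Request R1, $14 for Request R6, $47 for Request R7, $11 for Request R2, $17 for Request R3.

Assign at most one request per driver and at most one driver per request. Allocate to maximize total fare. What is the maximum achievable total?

This is the linear assignment problem.
Optimal: Car 91→Request R6 ($23), Car 31→Request R3 ($61), Car 12→Request R7 ($62), Car 58→Request R2 ($58), Car 70→Request R1 ($46) — total 23+61+62+58+46 = $250.
Column-greedy (each request in turn goes to its best remaining driver) gives $235, worse by 15.
Every other assignment is strictly worse.

Max total: $250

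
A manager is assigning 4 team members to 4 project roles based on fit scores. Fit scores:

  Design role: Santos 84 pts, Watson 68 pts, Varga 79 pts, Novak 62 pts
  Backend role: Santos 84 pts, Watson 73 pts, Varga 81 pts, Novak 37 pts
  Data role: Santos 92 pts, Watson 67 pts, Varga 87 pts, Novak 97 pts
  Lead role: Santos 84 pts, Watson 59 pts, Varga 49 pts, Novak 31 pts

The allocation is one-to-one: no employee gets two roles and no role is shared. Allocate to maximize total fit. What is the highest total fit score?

This is a one-to-one assignment (maximum-weight bipartite matching).
Optimal: Santos→Lead role (84 pts), Watson→Backend role (73 pts), Varga→Design role (79 pts), Novak→Data role (97 pts) — total 84+73+79+97 = 333 pts.
Max-entry greedy (repeatedly take the single best remaining cell) gives 321 pts, worse by 12.
Next-best assignment: Santos→Lead role, Watson→Design role, Varga→Backend role, Novak→Data role = 330 pts.

Maximum total: 333 pts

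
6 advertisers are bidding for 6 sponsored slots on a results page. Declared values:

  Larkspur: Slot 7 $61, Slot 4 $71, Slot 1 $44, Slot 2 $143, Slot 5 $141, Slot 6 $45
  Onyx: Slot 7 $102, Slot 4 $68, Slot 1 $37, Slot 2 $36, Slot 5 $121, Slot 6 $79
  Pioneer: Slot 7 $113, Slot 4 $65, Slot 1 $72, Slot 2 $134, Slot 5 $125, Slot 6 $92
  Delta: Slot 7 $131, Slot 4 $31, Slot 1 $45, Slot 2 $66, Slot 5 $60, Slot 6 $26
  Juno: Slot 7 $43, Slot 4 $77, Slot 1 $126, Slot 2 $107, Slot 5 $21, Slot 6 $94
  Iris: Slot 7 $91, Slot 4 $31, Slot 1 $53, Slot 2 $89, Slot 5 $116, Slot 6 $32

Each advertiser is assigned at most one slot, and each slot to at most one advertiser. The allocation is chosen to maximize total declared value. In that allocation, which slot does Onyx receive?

Onyx receives Slot 4.

Optimal: Larkspur→Slot 2 ($143), Onyx→Slot 4 ($68), Pioneer→Slot 6 ($92), Delta→Slot 7 ($131), Juno→Slot 1 ($126), Iris→Slot 5 ($116) — total 143+68+92+131+126+116 = $676.
Column-greedy (each slot in turn goes to its best remaining advertiser) gives $576, worse by 100.
Swapping Iris↔Delta (Iris→Slot 7 $91, Delta→Slot 5 $60) loses 96.
Onyx's own top slot is Slot 5 ($121), but forcing Onyx→Slot 5 and reassigning the rest optimally gives only $644 — worse by 32.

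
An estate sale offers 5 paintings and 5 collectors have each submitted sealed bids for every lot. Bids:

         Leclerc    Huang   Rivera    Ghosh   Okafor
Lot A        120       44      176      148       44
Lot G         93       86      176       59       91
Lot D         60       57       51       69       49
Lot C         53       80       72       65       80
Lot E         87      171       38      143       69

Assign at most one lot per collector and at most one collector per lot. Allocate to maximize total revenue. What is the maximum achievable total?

Maximum total: $635

Optimal: Leclerc→Lot D ($60), Huang→Lot E ($171), Rivera→Lot G ($176), Ghosh→Lot A ($148), Okafor→Lot C ($80) — total 60+171+176+148+80 = $635.
Row-greedy (each collector in turn takes its best remaining lot) gives $616, worse by 19.
Every other assignment is strictly worse.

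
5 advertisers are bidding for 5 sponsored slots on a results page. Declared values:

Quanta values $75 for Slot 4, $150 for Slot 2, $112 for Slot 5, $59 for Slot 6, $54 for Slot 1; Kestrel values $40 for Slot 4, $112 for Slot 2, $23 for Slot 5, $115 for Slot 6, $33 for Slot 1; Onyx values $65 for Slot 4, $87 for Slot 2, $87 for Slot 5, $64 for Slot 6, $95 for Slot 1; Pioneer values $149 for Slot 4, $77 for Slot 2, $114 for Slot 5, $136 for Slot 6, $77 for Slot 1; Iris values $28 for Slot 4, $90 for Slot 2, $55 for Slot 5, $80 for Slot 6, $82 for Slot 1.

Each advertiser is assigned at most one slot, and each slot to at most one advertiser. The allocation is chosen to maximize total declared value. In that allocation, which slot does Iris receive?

Iris receives Slot 1.

Treat this as an assignment problem: match each advertiser to one slot.
Optimal: Quanta→Slot 2 ($150), Kestrel→Slot 6 ($115), Onyx→Slot 5 ($87), Pioneer→Slot 4 ($149), Iris→Slot 1 ($82) — total 150+115+87+149+82 = $583.
Max-entry greedy (repeatedly take the single best remaining cell) gives $564, worse by 19.
No other one-to-one assignment exceeds $583.
Iris's own top slot is Slot 2 ($90), but forcing Iris→Slot 2 and reassigning the rest optimally gives only $561 — worse by 22.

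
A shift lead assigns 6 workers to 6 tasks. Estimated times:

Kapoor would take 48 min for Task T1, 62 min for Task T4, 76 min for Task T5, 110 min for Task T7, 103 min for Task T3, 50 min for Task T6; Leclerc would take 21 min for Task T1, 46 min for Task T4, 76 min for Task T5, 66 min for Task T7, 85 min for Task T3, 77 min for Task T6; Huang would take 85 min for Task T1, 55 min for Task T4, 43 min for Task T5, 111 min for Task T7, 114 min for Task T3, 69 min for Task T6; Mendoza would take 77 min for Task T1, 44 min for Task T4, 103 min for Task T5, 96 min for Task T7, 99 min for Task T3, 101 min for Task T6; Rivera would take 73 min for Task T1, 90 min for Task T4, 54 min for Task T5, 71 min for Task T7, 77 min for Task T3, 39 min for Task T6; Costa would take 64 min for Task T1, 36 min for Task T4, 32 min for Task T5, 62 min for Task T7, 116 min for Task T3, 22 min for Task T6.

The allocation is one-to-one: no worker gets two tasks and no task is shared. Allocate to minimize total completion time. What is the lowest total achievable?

Min total: 297 min

This is the linear assignment problem.
Optimal: Kapoor→Task T6 (50 min), Leclerc→Task T1 (21 min), Huang→Task T5 (43 min), Mendoza→Task T4 (44 min), Rivera→Task T3 (77 min), Costa→Task T7 (62 min) — total 50+21+43+44+77+62 = 297 min.
Next-best assignment: Kapoor→Task T1, Leclerc→Task T7, Huang→Task T5, Mendoza→Task T4, Rivera→Task T3, Costa→Task T6 = 300 min.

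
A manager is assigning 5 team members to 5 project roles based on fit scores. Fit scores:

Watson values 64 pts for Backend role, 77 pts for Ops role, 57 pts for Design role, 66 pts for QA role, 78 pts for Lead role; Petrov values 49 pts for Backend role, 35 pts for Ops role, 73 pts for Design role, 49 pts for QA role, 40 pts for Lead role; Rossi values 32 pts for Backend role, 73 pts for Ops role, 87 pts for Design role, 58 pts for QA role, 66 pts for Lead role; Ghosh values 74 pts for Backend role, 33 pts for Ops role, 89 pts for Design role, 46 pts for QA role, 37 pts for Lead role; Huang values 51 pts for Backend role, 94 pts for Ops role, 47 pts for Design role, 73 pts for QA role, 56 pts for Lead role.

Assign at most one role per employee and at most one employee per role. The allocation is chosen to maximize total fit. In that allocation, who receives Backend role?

Optimal: Watson→Lead role (78 pts), Petrov→QA role (49 pts), Rossi→Design role (87 pts), Ghosh→Backend role (74 pts), Huang→Ops role (94 pts) — total 78+49+87+74+94 = 382 pts.
Row-greedy (each employee in turn takes its best remaining role) gives 371 pts, worse by 11.
Next-best assignment: Watson→Lead role, Petrov→Design role, Rossi→QA role, Ghosh→Backend role, Huang→Ops role = 377 pts.
Swapping Rossi↔Petrov (Rossi→QA role 58 pts, Petrov→Design role 73 pts) loses 5.
Checked against all permutations: 382 pts is optimal.
Ghosh's own top role is Design role (89 pts), but forcing Ghosh→Design role and reassigning the rest optimally gives only 368 pts — worse by 14.

Ghosh receives Backend role.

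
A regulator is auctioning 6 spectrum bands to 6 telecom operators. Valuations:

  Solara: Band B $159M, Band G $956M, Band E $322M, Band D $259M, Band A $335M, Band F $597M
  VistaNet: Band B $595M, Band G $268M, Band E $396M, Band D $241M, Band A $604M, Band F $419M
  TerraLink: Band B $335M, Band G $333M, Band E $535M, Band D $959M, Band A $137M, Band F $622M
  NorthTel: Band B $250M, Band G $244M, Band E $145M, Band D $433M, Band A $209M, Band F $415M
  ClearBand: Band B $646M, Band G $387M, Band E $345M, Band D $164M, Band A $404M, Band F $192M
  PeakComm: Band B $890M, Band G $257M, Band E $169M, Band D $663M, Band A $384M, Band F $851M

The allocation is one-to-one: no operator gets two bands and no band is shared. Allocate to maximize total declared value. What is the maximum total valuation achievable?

This is the linear assignment problem.
Optimal: Solara→Band G ($956M), VistaNet→Band A ($604M), TerraLink→Band D ($959M), NorthTel→Band F ($415M), ClearBand→Band E ($345M), PeakComm→Band B ($890M) — total 956+604+959+415+345+890 = $4169M.
Row-greedy (each operator in turn takes its best remaining band) gives $3749M, worse by 420.
Next-best assignment: Solara→Band G, VistaNet→Band A, TerraLink→Band D, NorthTel→Band E, ClearBand→Band B, PeakComm→Band F = $4161M.
Swapping TerraLink↔PeakComm (TerraLink→Band B $335M, PeakComm→Band D $663M) loses 851.
Every other assignment is strictly worse.

Maximum total: $4169M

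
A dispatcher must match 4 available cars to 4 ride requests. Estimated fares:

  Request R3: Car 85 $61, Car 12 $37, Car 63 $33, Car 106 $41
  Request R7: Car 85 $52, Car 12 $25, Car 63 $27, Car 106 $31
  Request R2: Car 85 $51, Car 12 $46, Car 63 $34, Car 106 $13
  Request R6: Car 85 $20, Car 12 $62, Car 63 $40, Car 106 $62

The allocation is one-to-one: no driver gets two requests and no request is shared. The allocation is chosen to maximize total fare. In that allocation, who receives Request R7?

Optimal: Car 85→Request R3 ($61), Car 12→Request R2 ($46), Car 63→Request R7 ($27), Car 106→Request R6 ($62) — total 61+46+27+62 = $196.
Max-entry greedy (repeatedly take the single best remaining cell) gives $188, worse by 8.
Car 63's own top request is Request R6 ($40), but forcing Car 63→Request R6 and reassigning the rest optimally gives only $179 — worse by 17.

Car 63 receives Request R7.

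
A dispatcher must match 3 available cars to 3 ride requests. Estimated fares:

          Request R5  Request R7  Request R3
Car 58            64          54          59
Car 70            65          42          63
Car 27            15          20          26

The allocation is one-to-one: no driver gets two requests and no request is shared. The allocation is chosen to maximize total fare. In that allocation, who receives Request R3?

Car 70 receives Request R3.

Optimal: Car 58→Request R5 ($64), Car 70→Request R3 ($63), Car 27→Request R7 ($20) — total 64+63+20 = $147.
Max-entry greedy (repeatedly take the single best remaining cell) gives $144, worse by 3.
Swapping Car 58↔Car 27 (Car 58→Request R7 $54, Car 27→Request R5 $15) loses 15.
Every other assignment is strictly worse.
Car 70's own top request is Request R5 ($65), but forcing Car 70→Request R5 and reassigning the rest optimally gives only $145 — worse by 2.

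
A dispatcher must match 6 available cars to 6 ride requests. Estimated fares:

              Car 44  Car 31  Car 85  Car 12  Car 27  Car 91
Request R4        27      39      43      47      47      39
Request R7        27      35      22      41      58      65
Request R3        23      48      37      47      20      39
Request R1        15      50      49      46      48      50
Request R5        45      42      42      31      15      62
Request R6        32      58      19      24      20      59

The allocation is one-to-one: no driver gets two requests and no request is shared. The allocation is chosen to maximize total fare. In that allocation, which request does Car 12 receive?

This is a one-to-one assignment (maximum-weight bipartite matching).
Optimal: Car 44→Request R5 ($45), Car 31→Request R6 ($58), Car 85→Request R1 ($49), Car 12→Request R3 ($47), Car 27→Request R4 ($47), Car 91→Request R7 ($65) — total 45+58+49+47+47+65 = $311.
Row-greedy (each driver in turn takes its best remaining request) gives $296, worse by 15.
Next-best assignment: Car 44→Request R5, Car 31→Request R3, Car 85→Request R1, Car 12→Request R4, Car 27→Request R7, Car 91→Request R6 = $306.
Swapping Car 44↔Car 31 (Car 44→Request R6 $32, Car 31→Request R5 $42) loses 29.
Car 12's own top request is Request R4 ($47), but forcing Car 12→Request R4 and reassigning the rest optimally gives only $306 — worse by 5.

Car 12 receives Request R3.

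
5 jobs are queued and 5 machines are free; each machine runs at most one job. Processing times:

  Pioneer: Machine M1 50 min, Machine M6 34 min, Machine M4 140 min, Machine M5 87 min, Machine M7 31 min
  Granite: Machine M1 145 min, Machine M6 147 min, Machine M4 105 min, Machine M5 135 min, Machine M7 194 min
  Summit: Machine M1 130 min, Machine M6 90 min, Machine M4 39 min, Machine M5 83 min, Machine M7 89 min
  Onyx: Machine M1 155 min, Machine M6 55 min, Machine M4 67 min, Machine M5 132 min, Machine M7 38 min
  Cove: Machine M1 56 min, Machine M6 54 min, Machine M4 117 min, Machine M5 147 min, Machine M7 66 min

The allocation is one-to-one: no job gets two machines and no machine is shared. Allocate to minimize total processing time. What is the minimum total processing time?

Min total: 302 min

Optimal: Pioneer→Machine M6 (34 min), Granite→Machine M5 (135 min), Summit→Machine M4 (39 min), Onyx→Machine M7 (38 min), Cove→Machine M1 (56 min) — total 34+135+39+38+56 = 302 min.
Column-greedy (each machine in turn goes to its cheapest remaining job) gives 469 min, worse by 167.
Checked against all permutations: 302 min is optimal.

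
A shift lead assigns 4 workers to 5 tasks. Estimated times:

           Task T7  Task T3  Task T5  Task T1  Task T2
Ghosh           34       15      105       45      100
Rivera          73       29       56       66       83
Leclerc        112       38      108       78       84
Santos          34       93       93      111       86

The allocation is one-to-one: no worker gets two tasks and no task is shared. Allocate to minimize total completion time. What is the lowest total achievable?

Minimum total: 173 min

Optimal: Ghosh→Task T1 (45 min), Rivera→Task T5 (56 min), Leclerc→Task T3 (38 min), Santos→Task T7 (34 min) — total 45+56+38+34 = 173 min.
Min-entry greedy (repeatedly take the single cheapest remaining cell) gives 183 min, worse by 10.
Swapping Leclerc↔Ghosh (Leclerc→Task T1 78 min, Ghosh→Task T3 15 min) adds 10.
Every other assignment is strictly worse.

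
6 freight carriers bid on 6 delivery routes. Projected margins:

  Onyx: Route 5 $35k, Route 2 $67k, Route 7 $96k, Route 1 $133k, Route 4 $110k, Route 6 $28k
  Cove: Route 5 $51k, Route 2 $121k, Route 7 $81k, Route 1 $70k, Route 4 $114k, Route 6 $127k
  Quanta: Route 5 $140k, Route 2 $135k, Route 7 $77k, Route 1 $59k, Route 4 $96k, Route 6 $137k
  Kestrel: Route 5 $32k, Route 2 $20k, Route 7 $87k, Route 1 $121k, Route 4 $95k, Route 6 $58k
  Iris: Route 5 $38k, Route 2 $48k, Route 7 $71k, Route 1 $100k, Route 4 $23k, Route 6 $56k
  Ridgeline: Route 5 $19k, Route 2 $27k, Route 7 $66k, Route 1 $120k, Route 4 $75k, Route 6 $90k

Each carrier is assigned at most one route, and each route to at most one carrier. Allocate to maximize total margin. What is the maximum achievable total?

Optimal: Onyx→Route 4 ($110k), Cove→Route 2 ($121k), Quanta→Route 5 ($140k), Kestrel→Route 1 ($121k), Iris→Route 7 ($71k), Ridgeline→Route 6 ($90k) — total 110+121+140+121+71+90 = $653k.
Column-greedy (each route in turn goes to its best remaining carrier) gives $609k, worse by 44.
Next-best assignment: Onyx→Route 1, Cove→Route 2, Quanta→Route 5, Kestrel→Route 4, Iris→Route 7, Ridgeline→Route 6 = $650k.
Every other assignment is strictly worse.

Maximum total: $653k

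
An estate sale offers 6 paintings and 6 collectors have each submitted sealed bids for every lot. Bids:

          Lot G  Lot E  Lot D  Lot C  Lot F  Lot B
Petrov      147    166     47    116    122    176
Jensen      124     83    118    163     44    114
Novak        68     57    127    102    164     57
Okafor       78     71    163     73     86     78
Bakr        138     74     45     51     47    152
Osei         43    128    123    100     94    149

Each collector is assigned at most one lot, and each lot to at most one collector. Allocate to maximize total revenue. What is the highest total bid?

Max total: $943

Optimal: Petrov→Lot E ($166), Jensen→Lot C ($163), Novak→Lot F ($164), Okafor→Lot D ($163), Bakr→Lot G ($138), Osei→Lot B ($149) — total 166+163+164+163+138+149 = $943.
Column-greedy (each lot in turn goes to its best remaining collector) gives $917, worse by 26.
Next-best assignment: Petrov→Lot B, Jensen→Lot C, Novak→Lot F, Okafor→Lot D, Bakr→Lot G, Osei→Lot E = $932.
Swapping Jensen↔Okafor (Jensen→Lot D $118, Okafor→Lot C $73) loses 135.
Every other assignment is strictly worse.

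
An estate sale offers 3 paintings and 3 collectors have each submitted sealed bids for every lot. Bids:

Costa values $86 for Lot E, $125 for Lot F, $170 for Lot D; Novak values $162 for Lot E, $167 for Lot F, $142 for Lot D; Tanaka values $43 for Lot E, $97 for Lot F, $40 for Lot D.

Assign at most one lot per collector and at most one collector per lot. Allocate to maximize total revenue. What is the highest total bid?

Optimal: Costa→Lot D ($170), Novak→Lot E ($162), Tanaka→Lot F ($97) — total 170+162+97 = $429.
Next-best assignment: Costa→Lot D, Novak→Lot F, Tanaka→Lot E = $380.
Swapping Novak↔Tanaka (Novak→Lot F $167, Tanaka→Lot E $43) loses 49.
Every other assignment is strictly worse.

Maximum total: $429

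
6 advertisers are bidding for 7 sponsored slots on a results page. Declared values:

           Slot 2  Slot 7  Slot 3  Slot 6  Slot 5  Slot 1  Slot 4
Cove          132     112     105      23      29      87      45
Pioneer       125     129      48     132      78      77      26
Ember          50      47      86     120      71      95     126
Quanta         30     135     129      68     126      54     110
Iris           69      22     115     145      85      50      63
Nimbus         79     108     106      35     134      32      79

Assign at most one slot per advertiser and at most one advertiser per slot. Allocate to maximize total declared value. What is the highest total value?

Maximum total: $795

Optimal: Cove→Slot 2 ($132), Pioneer→Slot 7 ($129), Ember→Slot 4 ($126), Quanta→Slot 3 ($129), Iris→Slot 6 ($145), Nimbus→Slot 5 ($134) — total 132+129+126+129+145+134 = $795.
Row-greedy (each advertiser in turn takes its best remaining slot) gives $774, worse by 21.
Swapping Ember↔Nimbus (Ember→Slot 5 $71, Nimbus→Slot 4 $79) loses 110.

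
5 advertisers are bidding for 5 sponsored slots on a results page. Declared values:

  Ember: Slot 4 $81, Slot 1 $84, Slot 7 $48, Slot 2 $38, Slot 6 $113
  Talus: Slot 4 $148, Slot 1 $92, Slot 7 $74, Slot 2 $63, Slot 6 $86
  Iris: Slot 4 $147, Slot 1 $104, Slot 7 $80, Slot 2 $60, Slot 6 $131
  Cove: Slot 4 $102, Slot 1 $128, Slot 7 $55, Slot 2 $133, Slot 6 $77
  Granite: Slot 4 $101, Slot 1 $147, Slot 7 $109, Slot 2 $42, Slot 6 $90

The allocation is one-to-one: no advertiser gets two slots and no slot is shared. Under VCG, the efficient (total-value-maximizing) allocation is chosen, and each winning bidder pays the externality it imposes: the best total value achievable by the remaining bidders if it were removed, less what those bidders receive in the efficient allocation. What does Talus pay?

Efficient allocation: Ember→Slot 6 ($113), Talus→Slot 4 ($148), Iris→Slot 7 ($80), Cove→Slot 2 ($133), Granite→Slot 1 ($147); total welfare W = $621.
Talus receives Slot 4 at value $148, so the others get W − 148 = $473.
Without Talus: best allocation of the remaining 4 bidders over all 5 slots is Ember→Slot 6 ($113), Iris→Slot 4 ($147), Cove→Slot 2 ($133), Granite→Slot 1 ($147), total $540.
VCG payment = (others' best without Talus) − (others' welfare with Talus) = 540 − 473 = $67.

Talus pays $67.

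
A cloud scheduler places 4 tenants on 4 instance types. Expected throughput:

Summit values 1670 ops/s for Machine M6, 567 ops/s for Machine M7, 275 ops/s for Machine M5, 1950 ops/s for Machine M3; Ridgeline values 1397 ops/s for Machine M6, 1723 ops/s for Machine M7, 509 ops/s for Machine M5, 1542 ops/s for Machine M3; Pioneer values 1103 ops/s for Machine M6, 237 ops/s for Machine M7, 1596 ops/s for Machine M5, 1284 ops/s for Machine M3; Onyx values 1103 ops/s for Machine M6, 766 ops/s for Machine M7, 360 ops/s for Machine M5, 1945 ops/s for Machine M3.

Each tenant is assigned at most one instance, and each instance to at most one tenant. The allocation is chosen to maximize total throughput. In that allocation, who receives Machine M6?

Optimal: Summit→Machine M6 (1670 ops/s), Ridgeline→Machine M7 (1723 ops/s), Pioneer→Machine M5 (1596 ops/s), Onyx→Machine M3 (1945 ops/s) — total 1670+1723+1596+1945 = 6934 ops/s.
Row-greedy (each tenant in turn takes its best remaining instance) gives 6372 ops/s, worse by 562.
Every other assignment is strictly worse.
Summit's own top instance is Machine M3 (1950 ops/s), but forcing Summit→Machine M3 and reassigning the rest optimally gives only 6372 ops/s — worse by 562.

Summit receives Machine M6.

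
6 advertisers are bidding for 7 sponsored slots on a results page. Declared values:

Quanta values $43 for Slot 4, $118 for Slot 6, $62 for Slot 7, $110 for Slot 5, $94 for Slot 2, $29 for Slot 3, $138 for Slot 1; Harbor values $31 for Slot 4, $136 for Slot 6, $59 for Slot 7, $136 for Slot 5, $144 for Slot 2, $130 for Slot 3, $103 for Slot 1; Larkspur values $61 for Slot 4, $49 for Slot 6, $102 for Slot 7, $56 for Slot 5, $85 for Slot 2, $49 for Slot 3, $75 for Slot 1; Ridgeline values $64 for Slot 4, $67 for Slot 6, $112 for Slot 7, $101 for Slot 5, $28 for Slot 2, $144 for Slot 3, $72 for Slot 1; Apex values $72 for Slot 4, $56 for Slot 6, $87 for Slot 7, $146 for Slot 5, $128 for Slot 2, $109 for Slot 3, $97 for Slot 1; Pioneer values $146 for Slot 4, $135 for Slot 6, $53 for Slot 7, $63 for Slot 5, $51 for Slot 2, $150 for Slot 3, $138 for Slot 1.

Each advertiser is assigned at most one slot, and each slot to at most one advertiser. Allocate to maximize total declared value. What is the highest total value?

Treat this as an assignment problem: match each advertiser to one slot.
Optimal: Quanta→Slot 1 ($138), Harbor→Slot 2 ($144), Larkspur→Slot 7 ($102), Ridgeline→Slot 3 ($144), Apex→Slot 5 ($146), Pioneer→Slot 4 ($146) — total 138+144+102+144+146+146 = $820.
Column-greedy (each slot in turn goes to its best remaining advertiser) gives $683, worse by 137.
Swapping Pioneer↔Harbor (Pioneer→Slot 2 $51, Harbor→Slot 4 $31) loses 208.
No other one-to-one assignment exceeds $820.

Maximum total: $820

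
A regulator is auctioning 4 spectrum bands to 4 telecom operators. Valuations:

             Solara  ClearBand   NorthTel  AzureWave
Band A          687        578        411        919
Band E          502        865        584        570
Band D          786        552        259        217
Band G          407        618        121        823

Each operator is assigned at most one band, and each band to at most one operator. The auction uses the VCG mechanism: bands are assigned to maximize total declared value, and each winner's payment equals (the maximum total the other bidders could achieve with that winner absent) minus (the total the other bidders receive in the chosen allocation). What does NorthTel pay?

NorthTel pays $247M.

Efficient allocation: Solara→Band D ($786M), ClearBand→Band G ($618M), NorthTel→Band E ($584M), AzureWave→Band A ($919M); total welfare W = $2907M.
NorthTel receives Band E at value $584M, so the others get W − 584 = $2323M.
Without NorthTel: best allocation of the remaining 3 bidders over all 4 bands is Solara→Band D ($786M), ClearBand→Band E ($865M), AzureWave→Band A ($919M), total $2570M.
VCG payment = (others' best without NorthTel) − (others' welfare with NorthTel) = 2570 − 2323 = $247M.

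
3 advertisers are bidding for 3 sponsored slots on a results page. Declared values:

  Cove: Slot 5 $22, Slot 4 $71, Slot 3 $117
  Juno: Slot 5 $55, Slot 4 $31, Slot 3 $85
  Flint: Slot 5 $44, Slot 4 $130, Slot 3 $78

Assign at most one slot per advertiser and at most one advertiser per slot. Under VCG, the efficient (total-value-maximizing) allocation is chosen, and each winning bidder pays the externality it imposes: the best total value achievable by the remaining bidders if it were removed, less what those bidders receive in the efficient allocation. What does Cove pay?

Cove pays $30.

Efficient allocation: Cove→Slot 3 ($117), Juno→Slot 5 ($55), Flint→Slot 4 ($130); total welfare W = $302.
Cove receives Slot 3 at value $117, so the others get W − 117 = $185.
Without Cove: best allocation of the remaining 2 bidders over all 3 slots is Juno→Slot 3 ($85), Flint→Slot 4 ($130), total $215.
VCG payment = (others' best without Cove) − (others' welfare with Cove) = 215 − 185 = $30.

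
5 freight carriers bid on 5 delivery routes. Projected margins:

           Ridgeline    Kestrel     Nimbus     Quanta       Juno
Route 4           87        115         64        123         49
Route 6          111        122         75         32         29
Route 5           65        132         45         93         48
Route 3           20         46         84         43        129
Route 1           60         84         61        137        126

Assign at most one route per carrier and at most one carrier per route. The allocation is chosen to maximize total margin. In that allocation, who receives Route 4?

Quanta receives Route 4.

Treat this as an assignment problem: match each carrier to one route.
Optimal: Ridgeline→Route 6 ($111k), Kestrel→Route 5 ($132k), Nimbus→Route 3 ($84k), Quanta→Route 4 ($123k), Juno→Route 1 ($126k) — total 111+132+84+123+126 = $576k.
Max-entry greedy (repeatedly take the single best remaining cell) gives $573k, worse by 3.
Next-best assignment: Ridgeline→Route 6, Kestrel→Route 5, Nimbus→Route 4, Quanta→Route 1, Juno→Route 3 = $573k.
Swapping Juno↔Quanta (Juno→Route 4 $49k, Quanta→Route 1 $137k) loses 63.
Checked against all permutations: $576k is optimal.
Quanta's own top route is Route 1 ($137k), but forcing Quanta→Route 1 and reassigning the rest optimally gives only $573k — worse by 3.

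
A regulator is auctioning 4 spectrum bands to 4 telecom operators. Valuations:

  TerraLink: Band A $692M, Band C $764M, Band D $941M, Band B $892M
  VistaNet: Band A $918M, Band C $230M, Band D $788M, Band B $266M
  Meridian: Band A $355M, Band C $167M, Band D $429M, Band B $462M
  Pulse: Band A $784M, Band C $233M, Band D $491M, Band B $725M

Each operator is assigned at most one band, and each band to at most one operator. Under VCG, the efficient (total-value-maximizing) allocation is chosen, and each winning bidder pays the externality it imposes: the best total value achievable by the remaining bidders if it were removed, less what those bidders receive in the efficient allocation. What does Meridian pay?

Efficient allocation: TerraLink→Band C ($764M), VistaNet→Band A ($918M), Meridian→Band D ($429M), Pulse→Band B ($725M); total welfare W = $2836M.
Meridian receives Band D at value $429M, so the others get W − 429 = $2407M.
Without Meridian: best allocation of the remaining 3 bidders over all 4 bands is TerraLink→Band D ($941M), VistaNet→Band A ($918M), Pulse→Band B ($725M), total $2584M.
VCG payment = (others' best without Meridian) − (others' welfare with Meridian) = 2584 − 2407 = $177M.

Meridian pays $177M.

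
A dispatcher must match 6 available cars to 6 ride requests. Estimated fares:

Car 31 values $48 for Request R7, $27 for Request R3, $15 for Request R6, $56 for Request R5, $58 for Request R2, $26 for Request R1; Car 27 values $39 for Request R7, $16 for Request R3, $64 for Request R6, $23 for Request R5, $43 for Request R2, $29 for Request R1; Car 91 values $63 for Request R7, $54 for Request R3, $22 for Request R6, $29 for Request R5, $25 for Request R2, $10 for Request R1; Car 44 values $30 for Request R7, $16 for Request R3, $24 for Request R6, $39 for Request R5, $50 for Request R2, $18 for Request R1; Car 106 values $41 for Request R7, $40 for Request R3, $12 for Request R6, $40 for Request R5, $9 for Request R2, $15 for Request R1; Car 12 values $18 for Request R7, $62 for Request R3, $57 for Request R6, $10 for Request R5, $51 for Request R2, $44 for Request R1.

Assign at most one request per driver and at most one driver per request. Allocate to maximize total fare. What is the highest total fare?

Maximum total: $317

Optimal: Car 31→Request R5 ($56), Car 27→Request R6 ($64), Car 91→Request R7 ($63), Car 44→Request R2 ($50), Car 106→Request R3 ($40), Car 12→Request R1 ($44) — total 56+64+63+50+40+44 = $317.
Next-best assignment: Car 31→Request R5, Car 27→Request R6, Car 91→Request R7, Car 44→Request R2, Car 106→Request R1, Car 12→Request R3 = $310.
Checked against all permutations: $317 is optimal.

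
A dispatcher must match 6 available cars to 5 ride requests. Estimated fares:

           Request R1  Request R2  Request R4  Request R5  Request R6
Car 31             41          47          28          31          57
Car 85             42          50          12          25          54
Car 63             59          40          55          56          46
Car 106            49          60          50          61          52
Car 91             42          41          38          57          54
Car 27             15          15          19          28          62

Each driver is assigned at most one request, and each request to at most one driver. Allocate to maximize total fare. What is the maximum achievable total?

This is a one-to-one assignment (maximum-weight bipartite matching).
Optimal: Car 63→Request R1 ($59), Car 85→Request R2 ($50), Car 106→Request R4 ($50), Car 91→Request R5 ($57), Car 27→Request R6 ($62) — total 59+50+50+57+62 = $278.
Column-greedy (each request in turn goes to its best remaining driver) gives $250, worse by 28.
Swapping Car 91↔Car 63 (Car 91→Request R1 $42, Car 63→Request R5 $56) loses 18.
Every other assignment is strictly worse.

Max total: $278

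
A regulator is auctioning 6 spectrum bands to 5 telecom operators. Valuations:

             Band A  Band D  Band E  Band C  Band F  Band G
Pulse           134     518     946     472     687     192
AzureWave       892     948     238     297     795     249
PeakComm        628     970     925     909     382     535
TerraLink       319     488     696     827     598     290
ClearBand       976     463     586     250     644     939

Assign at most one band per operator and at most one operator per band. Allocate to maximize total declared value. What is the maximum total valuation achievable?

Maximum total: $4574M

Treat this as an assignment problem: match each operator to one band.
Optimal: Pulse→Band E ($946M), AzureWave→Band A ($892M), PeakComm→Band D ($970M), TerraLink→Band C ($827M), ClearBand→Band G ($939M) — total 946+892+970+827+939 = $4574M.
Row-greedy (each operator in turn takes its best remaining band) gives $4377M, worse by 197.
Next-best assignment: Pulse→Band E, AzureWave→Band F, PeakComm→Band D, TerraLink→Band C, ClearBand→Band A = $4514M.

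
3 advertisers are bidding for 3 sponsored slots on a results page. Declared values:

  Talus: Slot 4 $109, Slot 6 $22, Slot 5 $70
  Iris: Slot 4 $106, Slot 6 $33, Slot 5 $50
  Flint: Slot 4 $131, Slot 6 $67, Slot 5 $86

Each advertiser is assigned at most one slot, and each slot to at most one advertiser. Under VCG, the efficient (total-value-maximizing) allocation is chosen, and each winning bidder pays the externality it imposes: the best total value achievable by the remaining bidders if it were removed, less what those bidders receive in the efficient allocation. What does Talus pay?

Talus pays $19.

Efficient allocation: Talus→Slot 5 ($70), Iris→Slot 4 ($106), Flint→Slot 6 ($67); total welfare W = $243.
Talus receives Slot 5 at value $70, so the others get W − 70 = $173.
Without Talus: best allocation of the remaining 2 bidders over all 3 slots is Iris→Slot 4 ($106), Flint→Slot 5 ($86), total $192.
VCG payment = (others' best without Talus) − (others' welfare with Talus) = 192 − 173 = $19.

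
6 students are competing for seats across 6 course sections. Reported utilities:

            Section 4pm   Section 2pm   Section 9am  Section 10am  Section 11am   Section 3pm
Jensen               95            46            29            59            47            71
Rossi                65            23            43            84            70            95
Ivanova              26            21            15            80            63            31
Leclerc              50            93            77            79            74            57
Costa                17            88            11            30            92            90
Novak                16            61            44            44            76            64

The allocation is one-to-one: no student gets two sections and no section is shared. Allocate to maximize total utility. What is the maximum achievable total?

Optimal: Jensen→Section 4pm (95 points), Rossi→Section 3pm (95 points), Ivanova→Section 10am (80 points), Leclerc→Section 9am (77 points), Costa→Section 2pm (88 points), Novak→Section 11am (76 points) — total 95+95+80+77+88+76 = 511 points.
Swapping Jensen↔Costa (Jensen→Section 2pm 46 points, Costa→Section 4pm 17 points) loses 120.
Every other assignment is strictly worse.

Maximum total: 511 points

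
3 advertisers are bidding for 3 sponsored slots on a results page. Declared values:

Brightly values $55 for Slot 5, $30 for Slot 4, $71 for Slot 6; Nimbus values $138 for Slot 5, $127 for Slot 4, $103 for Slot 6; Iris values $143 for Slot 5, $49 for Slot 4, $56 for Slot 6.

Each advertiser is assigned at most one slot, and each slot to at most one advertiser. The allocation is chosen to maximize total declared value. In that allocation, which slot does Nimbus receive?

Nimbus receives Slot 4.

Optimal: Brightly→Slot 6 ($71), Nimbus→Slot 4 ($127), Iris→Slot 5 ($143) — total 71+127+143 = $341.
Next-best assignment: Brightly→Slot 4, Nimbus→Slot 6, Iris→Slot 5 = $276.
Every other assignment is strictly worse.
Nimbus's own top slot is Slot 5 ($138), but forcing Nimbus→Slot 5 and reassigning the rest optimally gives only $258 — worse by 83.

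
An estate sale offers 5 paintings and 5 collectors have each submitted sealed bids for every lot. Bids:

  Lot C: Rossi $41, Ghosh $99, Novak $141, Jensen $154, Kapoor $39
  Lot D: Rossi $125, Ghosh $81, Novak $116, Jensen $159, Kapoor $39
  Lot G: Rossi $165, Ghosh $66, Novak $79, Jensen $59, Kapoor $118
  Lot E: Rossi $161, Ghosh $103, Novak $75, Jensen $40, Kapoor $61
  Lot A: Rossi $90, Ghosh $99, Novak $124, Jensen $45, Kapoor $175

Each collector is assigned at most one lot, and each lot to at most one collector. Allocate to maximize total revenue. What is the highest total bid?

Max total: $743

Optimal: Rossi→Lot G ($165), Ghosh→Lot E ($103), Novak→Lot C ($141), Jensen→Lot D ($159), Kapoor→Lot A ($175) — total 165+103+141+159+175 = $743.
Column-greedy (each lot in turn goes to its best remaining collector) gives $624, worse by 119.
Next-best assignment: Rossi→Lot G, Ghosh→Lot E, Novak→Lot D, Jensen→Lot C, Kapoor→Lot A = $713.
Swapping Ghosh↔Jensen (Ghosh→Lot D $81, Jensen→Lot E $40) loses 141.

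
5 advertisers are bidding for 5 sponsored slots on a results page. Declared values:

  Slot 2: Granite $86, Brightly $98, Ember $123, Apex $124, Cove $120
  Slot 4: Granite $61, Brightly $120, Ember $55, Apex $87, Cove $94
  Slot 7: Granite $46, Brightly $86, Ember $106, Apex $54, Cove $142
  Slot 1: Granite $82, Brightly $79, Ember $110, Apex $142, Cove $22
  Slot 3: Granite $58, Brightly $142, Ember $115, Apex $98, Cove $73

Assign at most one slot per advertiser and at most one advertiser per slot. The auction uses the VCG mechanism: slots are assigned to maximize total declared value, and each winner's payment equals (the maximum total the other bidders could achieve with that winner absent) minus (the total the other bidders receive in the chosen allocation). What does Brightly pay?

Brightly pays $17.

Efficient allocation: Granite→Slot 4 ($61), Brightly→Slot 3 ($142), Ember→Slot 2 ($123), Apex→Slot 1 ($142), Cove→Slot 7 ($142); total welfare W = $610.
Brightly receives Slot 3 at value $142, so the others get W − 142 = $468.
Without Brightly: best allocation of the remaining 4 bidders over all 5 slots is Granite→Slot 2 ($86), Ember→Slot 3 ($115), Apex→Slot 1 ($142), Cove→Slot 7 ($142), total $485.
VCG payment = (others' best without Brightly) − (others' welfare with Brightly) = 485 − 468 = $17.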